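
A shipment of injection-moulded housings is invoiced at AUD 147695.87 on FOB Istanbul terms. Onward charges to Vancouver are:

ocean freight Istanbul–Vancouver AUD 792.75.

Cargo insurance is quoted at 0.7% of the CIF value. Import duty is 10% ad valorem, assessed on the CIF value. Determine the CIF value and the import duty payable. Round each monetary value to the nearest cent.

Let C be the CIF value. C = FOB price + freight + 0.7% × C
C − 0.7% × C = 147695.87 + 792.75
0.993 × C = 148488.62
C = 148488.62 / 0.993 = 149535.37
Insurance premium = 0.7% × 149535.37 = 1046.75
Import duty = 149535.37 × 10% = 14953.54

CIF value: AUD 149535.37; import duty: AUD 14953.54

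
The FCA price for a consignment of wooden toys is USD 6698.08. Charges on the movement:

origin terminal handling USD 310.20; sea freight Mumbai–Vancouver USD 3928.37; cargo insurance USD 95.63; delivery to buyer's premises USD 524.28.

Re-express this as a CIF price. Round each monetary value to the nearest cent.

Not relevant to the conversion: delivery — on the buyer under both terms; not part of either seller's price.
From FCA to CIF, the seller additionally bears: origin terminal, freight, insurance.
CIF price = 6698.08 + 310.20 + 3928.37 + 95.63 = 11032.28

CIF price: USD 11032.28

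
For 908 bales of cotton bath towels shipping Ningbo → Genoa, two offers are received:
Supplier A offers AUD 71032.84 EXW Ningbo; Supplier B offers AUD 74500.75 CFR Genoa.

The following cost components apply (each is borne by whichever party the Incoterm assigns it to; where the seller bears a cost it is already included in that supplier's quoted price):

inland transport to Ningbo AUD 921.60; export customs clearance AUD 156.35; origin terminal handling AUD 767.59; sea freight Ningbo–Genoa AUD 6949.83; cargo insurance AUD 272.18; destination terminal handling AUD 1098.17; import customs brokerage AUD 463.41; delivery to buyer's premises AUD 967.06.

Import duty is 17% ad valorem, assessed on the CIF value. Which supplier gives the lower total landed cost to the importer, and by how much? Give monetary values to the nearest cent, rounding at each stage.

Supplier B is cheaper by AUD 6233.13

Supplier A (EXW):
CIF value = EXW price + inland to port + export clearance + origin terminal + freight + insurance = 71032.84 + 921.60 + 156.35 + 767.59 + 6949.83 + 272.18 = 80100.39
Import duty = 80100.39 × 17% = 13617.07
Buyer bears (A): 921.60 + 156.35 + 767.59 + 6949.83 + 272.18 + 1098.17 + 463.41 + 967.06 = 11596.19
Landed cost (A) = invoice 71032.84 + 11596.19 + duty 13617.07 = 96246.10
Supplier B (CFR):
CIF value = CFR price + insurance = 74500.75 + 272.18 = 74772.93
Import duty = 74772.93 × 17% = 12711.40
Buyer bears (B): 272.18 + 1098.17 + 463.41 + 967.06 = 2800.82
Landed cost (B) = invoice 74500.75 + 2800.82 + duty 12711.40 = 90012.97
Difference = |96246.10 − 90012.97| = 6233.13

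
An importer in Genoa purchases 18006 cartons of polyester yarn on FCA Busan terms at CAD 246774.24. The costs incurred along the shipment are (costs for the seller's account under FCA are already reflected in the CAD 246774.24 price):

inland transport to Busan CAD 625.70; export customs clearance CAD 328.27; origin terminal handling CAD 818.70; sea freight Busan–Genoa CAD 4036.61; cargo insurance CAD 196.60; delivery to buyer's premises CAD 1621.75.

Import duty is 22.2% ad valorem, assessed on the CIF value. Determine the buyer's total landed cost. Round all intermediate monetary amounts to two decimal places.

FCA: the seller delivers export-cleared goods to the carrier; the buyer bears costs from that point.
Already in the invoice (seller's account under FCA): inland to port, export clearance — exclude.
CIF value = FCA price + origin terminal + freight + insurance = 246774.24 + 818.70 + 4036.61 + 196.60 = 251826.15
Import duty = 251826.15 × 22.2% = 55905.41
Buyer bears: origin terminal 818.70 + freight 4036.61 + insurance 196.60 + delivery 1621.75 + duty 55905.41 = 62579.07
Landed cost = invoice 246774.24 + 62579.07 = 309353.31

Total landed cost: CAD 309353.31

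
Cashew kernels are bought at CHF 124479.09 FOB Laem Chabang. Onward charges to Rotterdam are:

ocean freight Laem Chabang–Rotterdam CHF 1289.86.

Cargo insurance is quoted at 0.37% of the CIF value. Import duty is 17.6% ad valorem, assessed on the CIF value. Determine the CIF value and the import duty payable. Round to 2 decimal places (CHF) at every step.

Let C be the CIF value. C = FOB price + freight + 0.37% × C
C − 0.37% × C = 124479.09 + 1289.86
0.9963 × C = 125768.95
C = 125768.95 / 0.9963 = 126236.02
Insurance premium = 0.37% × 126236.02 = 467.07
Import duty = 126236.02 × 17.6% = 22217.54

CIF value: CHF 126236.02; import duty: CHF 22217.54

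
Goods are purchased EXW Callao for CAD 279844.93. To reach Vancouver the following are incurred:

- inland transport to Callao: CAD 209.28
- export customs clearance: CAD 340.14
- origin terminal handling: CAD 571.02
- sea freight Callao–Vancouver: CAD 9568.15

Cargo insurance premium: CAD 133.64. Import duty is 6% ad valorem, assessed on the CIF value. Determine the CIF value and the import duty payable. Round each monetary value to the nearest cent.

CIF = EXW price + pre-shipment costs + freight + insurance
CIF = 279844.93 + 209.28 + 340.14 + 571.02 + 9568.15 + 133.64 = 290667.16
Import duty = 290667.16 × 6% = 17440.03

CIF value: CAD 290667.16; import duty: CAD 17440.03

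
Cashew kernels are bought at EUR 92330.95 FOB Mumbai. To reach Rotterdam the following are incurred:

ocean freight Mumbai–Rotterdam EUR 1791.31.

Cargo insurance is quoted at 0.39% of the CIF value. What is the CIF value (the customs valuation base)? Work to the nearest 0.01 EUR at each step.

Let C be the CIF value. C = FOB price + freight + 0.39% × C
C − 0.39% × C = 92330.95 + 1791.31
0.9961 × C = 94122.26
C = 94122.26 / 0.9961 = 94490.77
Insurance premium = 0.39% × 94490.77 = 368.51

CIF value: EUR 94490.77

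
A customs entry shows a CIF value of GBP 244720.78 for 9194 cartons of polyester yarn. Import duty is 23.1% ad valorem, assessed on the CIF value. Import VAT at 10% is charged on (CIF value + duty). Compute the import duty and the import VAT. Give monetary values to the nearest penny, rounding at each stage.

Import duty: GBP 56530.50; import VAT: GBP 30125.13

Import duty = 244720.78 × 23.1% = 56530.50
VAT base = CIF + duty = 244720.78 + 56530.50 = 301251.28
Import VAT = 301251.28 × 10% = 30125.13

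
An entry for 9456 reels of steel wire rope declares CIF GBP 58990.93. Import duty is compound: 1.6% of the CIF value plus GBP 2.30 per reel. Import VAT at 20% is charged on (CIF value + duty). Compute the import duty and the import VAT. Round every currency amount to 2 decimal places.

Ad valorem component: 58990.93 × 1.6% = 943.85
Specific component: 9456 × 2.30 = 21748.80
Import duty = 943.85 + 21748.80 = 22692.65
VAT base = CIF + duty = 58990.93 + 22692.65 = 81683.58
Import VAT = 81683.58 × 20% = 16336.72

Import duty: GBP 22692.65; import VAT: GBP 16336.72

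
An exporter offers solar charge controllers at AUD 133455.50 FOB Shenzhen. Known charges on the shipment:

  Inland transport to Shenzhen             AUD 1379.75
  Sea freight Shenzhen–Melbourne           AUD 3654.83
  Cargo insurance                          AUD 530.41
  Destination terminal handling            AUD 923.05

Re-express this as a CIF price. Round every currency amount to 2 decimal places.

CIF price: AUD 137640.74

Not relevant to the conversion: inland to port — on the seller under both FOB and CIF; already in the FOB price and stays in the CIF price. destination terminal — on the buyer under both terms; not part of either seller's price.
From FOB to CIF, the seller additionally bears: freight, insurance.
CIF price = 133455.50 + 3654.83 + 530.41 = 137640.74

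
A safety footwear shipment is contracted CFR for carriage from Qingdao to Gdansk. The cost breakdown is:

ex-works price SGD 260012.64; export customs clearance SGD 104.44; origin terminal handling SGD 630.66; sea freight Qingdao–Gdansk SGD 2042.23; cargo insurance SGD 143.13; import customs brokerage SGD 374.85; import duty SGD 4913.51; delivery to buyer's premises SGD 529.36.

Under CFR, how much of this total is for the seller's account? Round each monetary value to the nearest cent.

CFR: the seller pays costs through ocean freight to the destination port, but not insurance.
Seller's account: goods 260012.64 + export clearance 104.44 + origin terminal 630.66 + freight 2042.23 = 262789.97
Buyer's account: insurance 143.13 + brokerage 374.85 + duty 4913.51 + delivery 529.36 = 5960.85

Seller's account: SGD 262789.97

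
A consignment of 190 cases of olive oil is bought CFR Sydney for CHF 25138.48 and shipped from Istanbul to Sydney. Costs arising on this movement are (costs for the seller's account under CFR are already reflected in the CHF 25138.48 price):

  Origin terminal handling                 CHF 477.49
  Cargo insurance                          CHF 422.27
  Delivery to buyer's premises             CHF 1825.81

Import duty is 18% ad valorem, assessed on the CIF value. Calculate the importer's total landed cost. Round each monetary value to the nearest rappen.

Total landed cost: CHF 31987.50

CFR: the seller pays costs through ocean freight to the destination port, but not insurance.
Already in the invoice (seller's account under CFR): origin terminal — exclude.
CIF value = CFR price + insurance = 25138.48 + 422.27 = 25560.75
Import duty = 25560.75 × 18% = 4600.94
Buyer bears: insurance 422.27 + delivery 1825.81 + duty 4600.94 = 6849.02
Landed cost = invoice 25138.48 + 6849.02 = 31987.50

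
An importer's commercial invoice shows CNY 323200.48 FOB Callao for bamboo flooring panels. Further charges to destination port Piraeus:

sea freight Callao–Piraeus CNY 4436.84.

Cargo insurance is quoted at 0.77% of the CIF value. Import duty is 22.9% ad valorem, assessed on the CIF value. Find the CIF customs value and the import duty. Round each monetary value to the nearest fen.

Let C be the CIF value. C = FOB price + freight + 0.77% × C
C − 0.77% × C = 323200.48 + 4436.84
0.9923 × C = 327637.32
C = 327637.32 / 0.9923 = 330179.70
Insurance premium = 0.77% × 330179.70 = 2542.38
Import duty = 330179.70 × 22.9% = 75611.15

CIF value: CNY 330179.70; import duty: CNY 75611.15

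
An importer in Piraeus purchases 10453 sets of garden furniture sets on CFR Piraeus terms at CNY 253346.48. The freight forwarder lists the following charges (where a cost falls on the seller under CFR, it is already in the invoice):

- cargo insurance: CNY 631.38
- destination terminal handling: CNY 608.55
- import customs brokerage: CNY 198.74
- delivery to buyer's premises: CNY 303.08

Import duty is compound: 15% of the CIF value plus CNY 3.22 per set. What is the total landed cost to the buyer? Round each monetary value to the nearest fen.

CFR: the seller pays costs through ocean freight to the destination port, but not insurance.
CIF value = CFR price + insurance = 253346.48 + 631.38 = 253977.86
Ad valorem component: 253977.86 × 15% = 38096.68
Specific component: 10453 × 3.22 = 33658.66
Import duty = 38096.68 + 33658.66 = 71755.34
Buyer bears: insurance 631.38 + destination terminal 608.55 + brokerage 198.74 + delivery 303.08 + duty 71755.34 = 73497.09
Landed cost = invoice 253346.48 + 73497.09 = 326843.57

Total landed cost: CNY 326843.57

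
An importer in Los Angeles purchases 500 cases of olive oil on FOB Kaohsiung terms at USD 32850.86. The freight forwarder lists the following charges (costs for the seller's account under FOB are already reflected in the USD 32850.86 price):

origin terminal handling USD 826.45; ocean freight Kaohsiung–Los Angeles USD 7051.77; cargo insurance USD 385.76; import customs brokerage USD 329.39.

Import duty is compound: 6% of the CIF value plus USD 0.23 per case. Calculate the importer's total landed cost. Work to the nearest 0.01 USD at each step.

Total landed cost: USD 43150.08

FOB: the seller bears costs until goods are on board at the origin port; the buyer bears freight, insurance and all costs thereafter.
Already in the invoice (seller's account under FOB): origin terminal — exclude.
CIF value = FOB price + freight + insurance = 32850.86 + 7051.77 + 385.76 = 40288.39
Ad valorem component: 40288.39 × 6% = 2417.30
Specific component: 500 × 0.23 = 115.00
Import duty = 2417.30 + 115.00 = 2532.30
Buyer bears: freight 7051.77 + insurance 385.76 + brokerage 329.39 + duty 2532.30 = 10299.22
Landed cost = invoice 32850.86 + 10299.22 = 43150.08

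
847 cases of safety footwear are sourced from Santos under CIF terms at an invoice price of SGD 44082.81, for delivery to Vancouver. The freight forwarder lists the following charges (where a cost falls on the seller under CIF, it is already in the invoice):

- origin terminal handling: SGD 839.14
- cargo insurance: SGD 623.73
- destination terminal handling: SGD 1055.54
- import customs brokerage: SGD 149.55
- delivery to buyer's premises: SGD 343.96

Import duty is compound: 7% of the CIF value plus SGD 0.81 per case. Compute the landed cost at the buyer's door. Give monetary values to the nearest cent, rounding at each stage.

Total landed cost: SGD 49403.73

CIF: the seller pays costs through ocean freight and marine insurance to the destination port.
Already in the invoice (seller's account under CIF): origin terminal, insurance — exclude.
The CIF price already equals the CIF value: 44082.81
Ad valorem component: 44082.81 × 7% = 3085.80
Specific component: 847 × 0.81 = 686.07
Import duty = 3085.80 + 686.07 = 3771.87
Buyer bears: destination terminal 1055.54 + brokerage 149.55 + delivery 343.96 + duty 3771.87 = 5320.92
Landed cost = invoice 44082.81 + 5320.92 = 49403.73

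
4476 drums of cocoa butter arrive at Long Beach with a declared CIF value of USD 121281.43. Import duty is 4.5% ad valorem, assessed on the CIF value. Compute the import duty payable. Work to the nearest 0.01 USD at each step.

Import duty = 121281.43 × 4.5% = 5457.66

Import duty: USD 5457.66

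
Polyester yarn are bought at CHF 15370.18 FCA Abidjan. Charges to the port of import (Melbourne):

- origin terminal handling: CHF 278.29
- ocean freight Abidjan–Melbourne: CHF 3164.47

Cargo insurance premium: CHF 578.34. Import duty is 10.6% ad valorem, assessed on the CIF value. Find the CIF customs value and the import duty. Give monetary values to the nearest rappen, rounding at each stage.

CIF = FCA price + pre-shipment costs + freight + insurance
CIF = 15370.18 + 278.29 + 3164.47 + 578.34 = 19391.28
Import duty = 19391.28 × 10.6% = 2055.48

CIF value: CHF 19391.28; import duty: CHF 2055.48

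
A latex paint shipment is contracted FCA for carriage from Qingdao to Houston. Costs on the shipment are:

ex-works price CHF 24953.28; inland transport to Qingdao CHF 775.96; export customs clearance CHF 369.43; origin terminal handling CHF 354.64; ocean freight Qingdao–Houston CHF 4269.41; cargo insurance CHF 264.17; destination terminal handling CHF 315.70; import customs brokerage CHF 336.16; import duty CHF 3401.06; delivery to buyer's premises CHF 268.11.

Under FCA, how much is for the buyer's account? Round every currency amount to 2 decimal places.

FCA: the seller delivers export-cleared goods to the carrier; the buyer bears costs from that point.
Seller's account: goods 24953.28 + inland to port 775.96 + export clearance 369.43 = 26098.67
Buyer's account: origin terminal 354.64 + freight 4269.41 + insurance 264.17 + destination terminal 315.70 + brokerage 336.16 + duty 3401.06 + delivery 268.11 = 9209.25

Buyer's account: CHF 9209.25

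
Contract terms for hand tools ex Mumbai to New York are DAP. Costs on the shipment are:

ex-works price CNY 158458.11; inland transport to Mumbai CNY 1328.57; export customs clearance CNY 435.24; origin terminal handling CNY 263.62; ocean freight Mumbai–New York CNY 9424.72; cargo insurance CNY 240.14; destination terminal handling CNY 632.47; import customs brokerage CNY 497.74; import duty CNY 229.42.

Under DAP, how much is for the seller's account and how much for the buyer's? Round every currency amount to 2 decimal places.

Seller: CNY 170782.87; buyer: CNY 727.16

DAP: the seller bears all costs to the named destination except import duty and clearance.
Seller's account: goods 158458.11 + inland to port 1328.57 + export clearance 435.24 + origin terminal 263.62 + freight 9424.72 + insurance 240.14 + destination terminal 632.47 = 170782.87
Buyer's account: brokerage 497.74 + duty 229.42 = 727.16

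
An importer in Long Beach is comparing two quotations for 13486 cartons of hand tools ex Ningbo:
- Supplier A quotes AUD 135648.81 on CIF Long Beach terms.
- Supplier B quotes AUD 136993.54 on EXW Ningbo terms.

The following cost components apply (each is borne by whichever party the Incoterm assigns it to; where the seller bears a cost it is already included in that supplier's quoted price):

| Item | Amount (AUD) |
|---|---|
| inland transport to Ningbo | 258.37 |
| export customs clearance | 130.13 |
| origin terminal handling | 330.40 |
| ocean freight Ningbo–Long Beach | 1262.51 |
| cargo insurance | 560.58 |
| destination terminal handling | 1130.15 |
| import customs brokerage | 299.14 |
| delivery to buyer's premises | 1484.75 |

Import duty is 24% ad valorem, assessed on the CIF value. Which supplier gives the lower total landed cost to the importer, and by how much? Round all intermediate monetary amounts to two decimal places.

Supplier A is cheaper by AUD 4819.54

Supplier A (CIF):
The CIF price already equals the CIF value: 135648.81
Import duty = 135648.81 × 24% = 32555.71
Buyer bears (A): 1130.15 + 299.14 + 1484.75 = 2914.04
Landed cost (A) = invoice 135648.81 + 2914.04 + duty 32555.71 = 171118.56
Supplier B (EXW):
CIF value = EXW price + inland to port + export clearance + origin terminal + freight + insurance = 136993.54 + 258.37 + 130.13 + 330.40 + 1262.51 + 560.58 = 139535.53
Import duty = 139535.53 × 24% = 33488.53
Buyer bears (B): 258.37 + 130.13 + 330.40 + 1262.51 + 560.58 + 1130.15 + 299.14 + 1484.75 = 5456.03
Landed cost (B) = invoice 136993.54 + 5456.03 + duty 33488.53 = 175938.10
Difference = |171118.56 − 175938.10| = 4819.54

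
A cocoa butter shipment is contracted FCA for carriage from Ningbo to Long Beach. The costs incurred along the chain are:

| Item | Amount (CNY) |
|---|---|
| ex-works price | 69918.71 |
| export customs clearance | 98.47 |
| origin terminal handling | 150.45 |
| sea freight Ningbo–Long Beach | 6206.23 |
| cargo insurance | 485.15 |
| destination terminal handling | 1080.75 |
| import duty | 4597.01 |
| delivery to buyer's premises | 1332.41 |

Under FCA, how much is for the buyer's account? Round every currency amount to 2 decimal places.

Buyer's account: CNY 13852.00

FCA: the seller delivers export-cleared goods to the carrier; the buyer bears costs from that point.
Seller's account: goods 69918.71 + export clearance 98.47 = 70017.18
Buyer's account: origin terminal 150.45 + freight 6206.23 + insurance 485.15 + destination terminal 1080.75 + duty 4597.01 + delivery 1332.41 = 13852.00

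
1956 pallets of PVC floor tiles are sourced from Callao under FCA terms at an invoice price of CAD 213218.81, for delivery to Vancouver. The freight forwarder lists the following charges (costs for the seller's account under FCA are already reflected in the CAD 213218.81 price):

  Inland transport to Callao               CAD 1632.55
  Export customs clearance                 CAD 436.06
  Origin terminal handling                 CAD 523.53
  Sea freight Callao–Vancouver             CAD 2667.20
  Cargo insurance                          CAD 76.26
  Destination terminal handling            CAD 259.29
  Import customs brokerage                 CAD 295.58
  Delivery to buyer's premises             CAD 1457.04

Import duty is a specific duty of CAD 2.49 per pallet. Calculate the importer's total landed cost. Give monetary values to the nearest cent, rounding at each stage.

FCA: the seller delivers export-cleared goods to the carrier; the buyer bears costs from that point.
Already in the invoice (seller's account under FCA): inland to port, export clearance — exclude.
CIF value = FCA price + origin terminal + freight + insurance = 213218.81 + 523.53 + 2667.20 + 76.26 = 216485.80
Import duty = 1956 × 2.49 = 4870.44
Buyer bears: origin terminal 523.53 + freight 2667.20 + insurance 76.26 + destination terminal 259.29 + brokerage 295.58 + delivery 1457.04 + duty 4870.44 = 10149.34
Landed cost = invoice 213218.81 + 10149.34 = 223368.15

Total landed cost: CAD 223368.15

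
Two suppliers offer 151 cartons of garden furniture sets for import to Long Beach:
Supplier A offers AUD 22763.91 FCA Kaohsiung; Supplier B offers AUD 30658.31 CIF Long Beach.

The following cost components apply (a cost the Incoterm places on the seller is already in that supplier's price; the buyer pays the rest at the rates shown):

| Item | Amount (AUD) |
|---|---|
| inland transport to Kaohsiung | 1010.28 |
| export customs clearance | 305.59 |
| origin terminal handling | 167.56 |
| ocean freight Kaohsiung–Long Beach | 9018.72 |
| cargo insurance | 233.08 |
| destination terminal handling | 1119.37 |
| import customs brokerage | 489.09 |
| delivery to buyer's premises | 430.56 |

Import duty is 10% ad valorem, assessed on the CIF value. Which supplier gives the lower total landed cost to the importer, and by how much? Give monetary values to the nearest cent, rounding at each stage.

Supplier B is cheaper by AUD 1677.46

Supplier A (FCA):
CIF value = FCA price + origin terminal + freight + insurance = 22763.91 + 167.56 + 9018.72 + 233.08 = 32183.27
Import duty = 32183.27 × 10% = 3218.33
Buyer bears (A): 167.56 + 9018.72 + 233.08 + 1119.37 + 489.09 + 430.56 = 11458.38
Landed cost (A) = invoice 22763.91 + 11458.38 + duty 3218.33 = 37440.62
Supplier B (CIF):
The CIF price already equals the CIF value: 30658.31
Import duty = 30658.31 × 10% = 3065.83
Buyer bears (B): 1119.37 + 489.09 + 430.56 = 2039.02
Landed cost (B) = invoice 30658.31 + 2039.02 + duty 3065.83 = 35763.16
Difference = |37440.62 − 35763.16| = 1677.46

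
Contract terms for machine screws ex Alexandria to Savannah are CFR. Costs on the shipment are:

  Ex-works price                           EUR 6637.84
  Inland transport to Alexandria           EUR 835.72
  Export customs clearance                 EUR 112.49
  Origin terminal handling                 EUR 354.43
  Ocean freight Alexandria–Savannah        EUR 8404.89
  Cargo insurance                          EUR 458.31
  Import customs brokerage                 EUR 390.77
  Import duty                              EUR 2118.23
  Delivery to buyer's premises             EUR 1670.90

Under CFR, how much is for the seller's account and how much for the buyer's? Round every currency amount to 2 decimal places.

Seller: EUR 16345.37; buyer: EUR 4638.21

CFR: the seller pays costs through ocean freight to the destination port, but not insurance.
Seller's account: goods 6637.84 + inland to port 835.72 + export clearance 112.49 + origin terminal 354.43 + freight 8404.89 = 16345.37
Buyer's account: insurance 458.31 + brokerage 390.77 + duty 2118.23 + delivery 1670.90 = 4638.21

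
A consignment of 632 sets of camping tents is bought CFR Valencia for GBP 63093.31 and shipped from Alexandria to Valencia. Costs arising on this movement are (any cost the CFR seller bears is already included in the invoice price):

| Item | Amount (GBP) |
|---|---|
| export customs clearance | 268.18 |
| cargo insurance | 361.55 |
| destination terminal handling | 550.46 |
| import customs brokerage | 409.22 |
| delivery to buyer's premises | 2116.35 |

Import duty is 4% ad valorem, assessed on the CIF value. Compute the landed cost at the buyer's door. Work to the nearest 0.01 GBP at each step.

Total landed cost: GBP 69069.08

CFR: the seller pays costs through ocean freight to the destination port, but not insurance.
Already in the invoice (seller's account under CFR): export clearance — exclude.
CIF value = CFR price + insurance = 63093.31 + 361.55 = 63454.86
Import duty = 63454.86 × 4% = 2538.19
Buyer bears: insurance 361.55 + destination terminal 550.46 + brokerage 409.22 + delivery 2116.35 + duty 2538.19 = 5975.77
Landed cost = invoice 63093.31 + 5975.77 = 69069.08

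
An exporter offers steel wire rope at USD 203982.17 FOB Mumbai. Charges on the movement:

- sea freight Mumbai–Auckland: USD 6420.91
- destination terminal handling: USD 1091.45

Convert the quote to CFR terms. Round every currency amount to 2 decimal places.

Not relevant to the conversion: destination terminal — on the buyer under both terms; not part of either seller's price.
From FOB to CFR, the seller additionally bears: freight.
CFR price = 203982.17 + 6420.91 = 210403.08

CFR price: USD 210403.08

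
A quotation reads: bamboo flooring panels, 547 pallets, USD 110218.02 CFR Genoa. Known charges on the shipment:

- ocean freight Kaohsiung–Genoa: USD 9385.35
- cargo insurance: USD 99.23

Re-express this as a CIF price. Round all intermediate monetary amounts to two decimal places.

Not relevant to the conversion: freight — on the seller under both CFR and CIF; already in the CFR price and stays in the CIF price.
From CFR to CIF, the seller additionally bears: insurance.
CIF price = 110218.02 + 99.23 = 110317.25

CIF price: USD 110317.25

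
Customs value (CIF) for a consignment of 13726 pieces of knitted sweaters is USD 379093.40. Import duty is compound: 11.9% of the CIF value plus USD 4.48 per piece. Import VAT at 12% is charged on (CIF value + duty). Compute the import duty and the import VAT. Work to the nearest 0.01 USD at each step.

Ad valorem component: 379093.40 × 11.9% = 45112.11
Specific component: 13726 × 4.48 = 61492.48
Import duty = 45112.11 + 61492.48 = 106604.59
VAT base = CIF + duty = 379093.40 + 106604.59 = 485697.99
Import VAT = 485697.99 × 12% = 58283.76

Import duty: USD 106604.59; import VAT: USD 58283.76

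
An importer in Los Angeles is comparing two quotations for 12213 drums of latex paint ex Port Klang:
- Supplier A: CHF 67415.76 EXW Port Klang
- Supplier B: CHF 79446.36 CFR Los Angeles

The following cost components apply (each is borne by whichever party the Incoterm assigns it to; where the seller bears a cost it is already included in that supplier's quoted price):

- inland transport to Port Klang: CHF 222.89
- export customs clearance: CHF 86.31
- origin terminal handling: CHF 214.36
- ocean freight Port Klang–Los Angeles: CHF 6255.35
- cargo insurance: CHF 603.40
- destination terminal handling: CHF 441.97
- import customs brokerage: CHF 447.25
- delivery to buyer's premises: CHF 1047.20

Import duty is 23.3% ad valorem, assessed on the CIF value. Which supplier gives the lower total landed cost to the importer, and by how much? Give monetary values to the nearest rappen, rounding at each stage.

Supplier A is cheaper by CHF 6475.33

Supplier A (EXW):
CIF value = EXW price + inland to port + export clearance + origin terminal + freight + insurance = 67415.76 + 222.89 + 86.31 + 214.36 + 6255.35 + 603.40 = 74798.07
Import duty = 74798.07 × 23.3% = 17427.95
Buyer bears (A): 222.89 + 86.31 + 214.36 + 6255.35 + 603.40 + 441.97 + 447.25 + 1047.20 = 9318.73
Landed cost (A) = invoice 67415.76 + 9318.73 + duty 17427.95 = 94162.44
Supplier B (CFR):
CIF value = CFR price + insurance = 79446.36 + 603.40 = 80049.76
Import duty = 80049.76 × 23.3% = 18651.59
Buyer bears (B): 603.40 + 441.97 + 447.25 + 1047.20 = 2539.82
Landed cost (B) = invoice 79446.36 + 2539.82 + duty 18651.59 = 100637.77
Difference = |94162.44 − 100637.77| = 6475.33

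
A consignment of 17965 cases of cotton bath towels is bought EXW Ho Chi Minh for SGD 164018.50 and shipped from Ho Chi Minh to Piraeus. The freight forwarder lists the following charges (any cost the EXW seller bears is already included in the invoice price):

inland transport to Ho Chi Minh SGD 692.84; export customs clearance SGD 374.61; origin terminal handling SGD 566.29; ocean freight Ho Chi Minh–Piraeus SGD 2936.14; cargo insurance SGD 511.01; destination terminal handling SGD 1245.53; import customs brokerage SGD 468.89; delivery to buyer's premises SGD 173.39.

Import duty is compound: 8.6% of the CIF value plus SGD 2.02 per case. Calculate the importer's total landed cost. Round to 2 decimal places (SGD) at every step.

EXW: the seller makes goods available at their premises; the buyer bears all onward costs.
CIF value = EXW price + inland to port + export clearance + origin terminal + freight + insurance = 164018.50 + 692.84 + 374.61 + 566.29 + 2936.14 + 511.01 = 169099.39
Ad valorem component: 169099.39 × 8.6% = 14542.55
Specific component: 17965 × 2.02 = 36289.30
Import duty = 14542.55 + 36289.30 = 50831.85
Buyer bears: inland to port 692.84 + export clearance 374.61 + origin terminal 566.29 + freight 2936.14 + insurance 511.01 + destination terminal 1245.53 + brokerage 468.89 + delivery 173.39 + duty 50831.85 = 57800.55
Landed cost = invoice 164018.50 + 57800.55 = 221819.05

Total landed cost: SGD 221819.05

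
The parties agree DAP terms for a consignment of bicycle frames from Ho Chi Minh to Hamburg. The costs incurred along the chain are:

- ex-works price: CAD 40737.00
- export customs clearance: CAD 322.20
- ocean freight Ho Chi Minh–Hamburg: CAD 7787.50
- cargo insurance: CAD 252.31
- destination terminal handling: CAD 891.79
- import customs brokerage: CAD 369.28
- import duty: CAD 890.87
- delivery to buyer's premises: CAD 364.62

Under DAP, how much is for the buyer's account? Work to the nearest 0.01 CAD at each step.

DAP: the seller bears all costs to the named destination except import duty and clearance.
Seller's account: goods 40737.00 + export clearance 322.20 + freight 7787.50 + insurance 252.31 + destination terminal 891.79 + delivery 364.62 = 50355.42
Buyer's account: brokerage 369.28 + duty 890.87 = 1260.15

Buyer's account: CAD 1260.15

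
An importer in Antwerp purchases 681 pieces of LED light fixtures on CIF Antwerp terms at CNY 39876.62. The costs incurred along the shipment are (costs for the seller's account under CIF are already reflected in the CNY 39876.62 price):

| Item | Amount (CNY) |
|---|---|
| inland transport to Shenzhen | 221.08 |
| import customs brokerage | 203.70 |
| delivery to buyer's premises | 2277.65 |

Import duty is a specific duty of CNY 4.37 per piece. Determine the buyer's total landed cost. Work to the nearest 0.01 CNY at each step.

CIF: the seller pays costs through ocean freight and marine insurance to the destination port.
Already in the invoice (seller's account under CIF): inland to port — exclude.
The CIF price already equals the CIF value: 39876.62
Import duty = 681 × 4.37 = 2975.97
Buyer bears: brokerage 203.70 + delivery 2277.65 + duty 2975.97 = 5457.32
Landed cost = invoice 39876.62 + 5457.32 = 45333.94

Total landed cost: CNY 45333.94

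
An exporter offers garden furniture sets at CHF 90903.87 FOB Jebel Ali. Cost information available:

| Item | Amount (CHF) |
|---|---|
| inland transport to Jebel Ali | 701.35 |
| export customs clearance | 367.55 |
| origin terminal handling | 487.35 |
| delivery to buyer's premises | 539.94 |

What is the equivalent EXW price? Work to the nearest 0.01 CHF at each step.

EXW price: CHF 89347.62

Not relevant to the conversion: delivery — on the buyer under both terms; not part of either seller's price.
From FOB to EXW, the seller no longer bears: inland to port, export clearance, origin terminal.
EXW price = 90903.87 − 701.35 − 367.55 − 487.35 = 89347.62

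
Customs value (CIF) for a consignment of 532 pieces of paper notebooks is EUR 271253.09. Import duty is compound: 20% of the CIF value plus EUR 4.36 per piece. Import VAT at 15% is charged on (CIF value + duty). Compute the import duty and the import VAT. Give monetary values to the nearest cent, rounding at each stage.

Import duty: EUR 56570.14; import VAT: EUR 49173.48

Ad valorem component: 271253.09 × 20% = 54250.62
Specific component: 532 × 4.36 = 2319.52
Import duty = 54250.62 + 2319.52 = 56570.14
VAT base = CIF + duty = 271253.09 + 56570.14 = 327823.23
Import VAT = 327823.23 × 15% = 49173.48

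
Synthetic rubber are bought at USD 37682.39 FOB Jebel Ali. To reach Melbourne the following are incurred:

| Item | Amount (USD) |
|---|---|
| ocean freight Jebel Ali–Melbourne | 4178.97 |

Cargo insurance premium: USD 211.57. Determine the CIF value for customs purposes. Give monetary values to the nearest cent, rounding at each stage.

CIF = FOB price + freight + insurance
CIF = 37682.39 + 4178.97 + 211.57 = 42072.93

CIF value: USD 42072.93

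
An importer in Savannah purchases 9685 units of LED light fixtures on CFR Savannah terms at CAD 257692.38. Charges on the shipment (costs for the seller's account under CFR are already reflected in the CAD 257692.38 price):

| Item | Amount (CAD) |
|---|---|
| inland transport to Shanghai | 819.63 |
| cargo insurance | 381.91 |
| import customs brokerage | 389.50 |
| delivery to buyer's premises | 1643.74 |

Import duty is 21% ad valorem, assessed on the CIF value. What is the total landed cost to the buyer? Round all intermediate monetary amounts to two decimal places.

CFR: the seller pays costs through ocean freight to the destination port, but not insurance.
Already in the invoice (seller's account under CFR): inland to port — exclude.
CIF value = CFR price + insurance = 257692.38 + 381.91 = 258074.29
Import duty = 258074.29 × 21% = 54195.60
Buyer bears: insurance 381.91 + brokerage 389.50 + delivery 1643.74 + duty 54195.60 = 56610.75
Landed cost = invoice 257692.38 + 56610.75 = 314303.13

Total landed cost: CAD 314303.13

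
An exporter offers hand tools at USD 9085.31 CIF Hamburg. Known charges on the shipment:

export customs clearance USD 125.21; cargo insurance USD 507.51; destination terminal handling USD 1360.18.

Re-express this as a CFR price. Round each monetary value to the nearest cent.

CFR price: USD 8577.80

Not relevant to the conversion: export clearance — on the seller under both CIF and CFR; already in the CIF price and stays in the CFR price. destination terminal — on the buyer under both terms; not part of either seller's price.
From CIF to CFR, the seller no longer bears: insurance.
CFR price = 9085.31 − 507.51 = 8577.80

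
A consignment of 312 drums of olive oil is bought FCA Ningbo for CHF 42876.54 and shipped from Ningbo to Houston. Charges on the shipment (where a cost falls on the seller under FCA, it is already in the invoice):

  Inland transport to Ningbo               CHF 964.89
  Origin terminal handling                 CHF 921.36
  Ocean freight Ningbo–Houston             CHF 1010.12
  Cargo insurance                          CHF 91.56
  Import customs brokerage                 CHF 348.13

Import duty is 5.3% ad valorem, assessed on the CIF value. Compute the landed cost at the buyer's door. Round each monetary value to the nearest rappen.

Total landed cost: CHF 47627.39

FCA: the seller delivers export-cleared goods to the carrier; the buyer bears costs from that point.
Already in the invoice (seller's account under FCA): inland to port — exclude.
CIF value = FCA price + origin terminal + freight + insurance = 42876.54 + 921.36 + 1010.12 + 91.56 = 44899.58
Import duty = 44899.58 × 5.3% = 2379.68
Buyer bears: origin terminal 921.36 + freight 1010.12 + insurance 91.56 + brokerage 348.13 + duty 2379.68 = 4750.85
Landed cost = invoice 42876.54 + 4750.85 = 47627.39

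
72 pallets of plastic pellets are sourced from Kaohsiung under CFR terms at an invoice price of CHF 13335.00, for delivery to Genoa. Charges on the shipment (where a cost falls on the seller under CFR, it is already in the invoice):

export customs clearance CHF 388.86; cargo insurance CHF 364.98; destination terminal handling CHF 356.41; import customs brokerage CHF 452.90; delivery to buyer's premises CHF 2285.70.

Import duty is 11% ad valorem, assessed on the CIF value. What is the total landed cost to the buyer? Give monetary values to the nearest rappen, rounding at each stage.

Total landed cost: CHF 18301.99

CFR: the seller pays costs through ocean freight to the destination port, but not insurance.
Already in the invoice (seller's account under CFR): export clearance — exclude.
CIF value = CFR price + insurance = 13335.00 + 364.98 = 13699.98
Import duty = 13699.98 × 11% = 1507.00
Buyer bears: insurance 364.98 + destination terminal 356.41 + brokerage 452.90 + delivery 2285.70 + duty 1507.00 = 4966.99
Landed cost = invoice 13335.00 + 4966.99 = 18301.99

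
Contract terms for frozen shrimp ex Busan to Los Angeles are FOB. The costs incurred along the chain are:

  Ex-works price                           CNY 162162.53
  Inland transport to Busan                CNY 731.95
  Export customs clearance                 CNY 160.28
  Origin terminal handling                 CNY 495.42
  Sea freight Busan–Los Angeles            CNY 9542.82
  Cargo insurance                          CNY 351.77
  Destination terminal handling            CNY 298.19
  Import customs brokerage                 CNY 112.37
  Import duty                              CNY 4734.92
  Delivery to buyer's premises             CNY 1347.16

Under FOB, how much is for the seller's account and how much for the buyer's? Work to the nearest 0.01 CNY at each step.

FOB: the seller bears costs until goods are on board at the origin port; the buyer bears freight, insurance and all costs thereafter.
Seller's account: goods 162162.53 + inland to port 731.95 + export clearance 160.28 + origin terminal 495.42 = 163550.18
Buyer's account: freight 9542.82 + insurance 351.77 + destination terminal 298.19 + brokerage 112.37 + duty 4734.92 + delivery 1347.16 = 16387.23

Seller: CNY 163550.18; buyer: CNY 16387.23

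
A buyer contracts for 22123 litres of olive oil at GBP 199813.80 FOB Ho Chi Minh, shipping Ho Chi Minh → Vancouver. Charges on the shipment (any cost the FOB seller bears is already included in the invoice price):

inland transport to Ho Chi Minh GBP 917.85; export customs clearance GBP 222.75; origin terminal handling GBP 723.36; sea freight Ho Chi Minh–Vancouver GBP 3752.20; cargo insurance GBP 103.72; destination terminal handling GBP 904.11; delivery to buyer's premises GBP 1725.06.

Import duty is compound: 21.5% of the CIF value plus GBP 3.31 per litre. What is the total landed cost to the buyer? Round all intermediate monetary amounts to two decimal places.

FOB: the seller bears costs until goods are on board at the origin port; the buyer bears freight, insurance and all costs thereafter.
Already in the invoice (seller's account under FOB): inland to port, export clearance, origin terminal — exclude.
CIF value = FOB price + freight + insurance = 199813.80 + 3752.20 + 103.72 = 203669.72
Ad valorem component: 203669.72 × 21.5% = 43788.99
Specific component: 22123 × 3.31 = 73227.13
Import duty = 43788.99 + 73227.13 = 117016.12
Buyer bears: freight 3752.20 + insurance 103.72 + destination terminal 904.11 + delivery 1725.06 + duty 117016.12 = 123501.21
Landed cost = invoice 199813.80 + 123501.21 = 323315.01

Total landed cost: GBP 323315.01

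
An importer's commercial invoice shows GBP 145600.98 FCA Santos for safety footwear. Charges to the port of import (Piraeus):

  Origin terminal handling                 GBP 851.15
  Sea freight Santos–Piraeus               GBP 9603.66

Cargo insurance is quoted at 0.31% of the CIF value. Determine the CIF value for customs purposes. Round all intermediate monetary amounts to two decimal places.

CIF value: GBP 156541.07

Let C be the CIF value. C = FCA price + pre-shipment costs + freight + 0.31% × C
C − 0.31% × C = 145600.98 + 851.15 + 9603.66
0.9969 × C = 156055.79
C = 156055.79 / 0.9969 = 156541.07
Insurance premium = 0.31% × 156541.07 = 485.28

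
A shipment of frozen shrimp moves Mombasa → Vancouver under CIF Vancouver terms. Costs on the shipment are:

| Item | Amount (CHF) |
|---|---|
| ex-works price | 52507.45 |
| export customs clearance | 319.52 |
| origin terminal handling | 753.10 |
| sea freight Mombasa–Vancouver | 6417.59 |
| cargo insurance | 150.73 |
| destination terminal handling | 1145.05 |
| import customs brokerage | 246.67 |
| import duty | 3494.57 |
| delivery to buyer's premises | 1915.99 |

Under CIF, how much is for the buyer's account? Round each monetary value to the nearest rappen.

CIF: the seller pays costs through ocean freight and marine insurance to the destination port.
Seller's account: goods 52507.45 + export clearance 319.52 + origin terminal 753.10 + freight 6417.59 + insurance 150.73 = 60148.39
Buyer's account: destination terminal 1145.05 + brokerage 246.67 + duty 3494.57 + delivery 1915.99 = 6802.28

Buyer's account: CHF 6802.28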